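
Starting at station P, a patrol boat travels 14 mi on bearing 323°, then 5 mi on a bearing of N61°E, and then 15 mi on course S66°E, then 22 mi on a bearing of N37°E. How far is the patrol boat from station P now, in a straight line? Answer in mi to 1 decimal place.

Leg 1 (323°, 14 mi): east 14 sin 323° = -8.43, north 14 cos 323° = 11.18
Leg 2 (N61°E, 5 mi): east 5 sin 61° = 4.37, north 5 cos 61° = 2.42
Leg 3 (S66°E, 15 mi): east 15 sin 114° = 13.70, north 15 cos 114° = -6.10
Leg 4 (N37°E, 22 mi): east 22 sin 37° = 13.24, north 22 cos 37° = 17.57
Net: 22.89 east, 25.07 north. Distance = √((22.89)² + (25.07)²) = 33.951 mi.

34.0 mi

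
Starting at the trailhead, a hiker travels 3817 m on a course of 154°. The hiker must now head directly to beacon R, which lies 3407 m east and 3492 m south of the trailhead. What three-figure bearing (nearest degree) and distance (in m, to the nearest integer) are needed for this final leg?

Leg 1 (154°, 3817 m): east 3817 sin 154° = 1673.26, north 3817 cos 154° = -3430.70
Current position: (1673.26, -3430.70). Target: (3407, -3492). Remaining: Δeast = 1733.74, Δnorth = -61.30.
Bearing = atan2(1733.74, -61.30) mod 360° = 92.03°; distance = √((1733.74)² + (-61.30)²) = 1734.821 m.

092°, 1735 m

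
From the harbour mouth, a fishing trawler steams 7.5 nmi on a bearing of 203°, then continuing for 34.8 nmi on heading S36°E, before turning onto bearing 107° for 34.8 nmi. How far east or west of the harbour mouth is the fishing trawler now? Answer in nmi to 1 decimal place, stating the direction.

50.8 nmi east

Leg 1 (203°, 7.5 nmi): east 7.5 sin 203° = -2.93, north 7.5 cos 203° = -6.90
Leg 2 (S36°E, 34.8 nmi): east 34.8 sin 144° = 20.45, north 34.8 cos 144° = -28.15
Leg 3 (107°, 34.8 nmi): east 34.8 sin 107° = 33.28, north 34.8 cos 107° = -10.17
Net east component: 50.80 nmi.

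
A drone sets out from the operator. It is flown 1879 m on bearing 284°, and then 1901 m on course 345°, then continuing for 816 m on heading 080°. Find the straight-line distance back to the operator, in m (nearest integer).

Leg 1 (284°, 1879 m): east 1879 sin 284° = -1823.19, north 1879 cos 284° = 454.57
Leg 2 (345°, 1901 m): east 1901 sin 345° = -492.02, north 1901 cos 345° = 1836.22
Leg 3 (080°, 816 m): east 816 sin 80° = 803.60, north 816 cos 80° = 141.70
Net: -1511.60 east, 2432.49 north. Distance = √((-1511.60)² + (2432.49)²) = 2863.905 m.

2864 m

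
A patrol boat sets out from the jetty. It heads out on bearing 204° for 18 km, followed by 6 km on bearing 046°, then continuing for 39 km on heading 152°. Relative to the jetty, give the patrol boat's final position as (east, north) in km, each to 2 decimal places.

(15.30, -46.71)

Leg 1 (204°, 18 km): east 18 sin 204° = -7.32, north 18 cos 204° = -16.44
Leg 2 (046°, 6 km): east 6 sin 46° = 4.32, north 6 cos 46° = 4.17
Leg 3 (152°, 39 km): east 39 sin 152° = 18.31, north 39 cos 152° = -34.43
Summing: 15.30 km east, -46.71 km north → (15.30, -46.71).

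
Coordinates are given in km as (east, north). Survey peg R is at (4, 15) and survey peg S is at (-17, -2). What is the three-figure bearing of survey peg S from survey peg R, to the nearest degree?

231°

Δeast = -17 − 4 = -21.00; Δnorth = -2 − 15 = -17.00.
Bearing = atan2(Δeast, Δnorth) mod 360° = 231.01° ≈ 231°.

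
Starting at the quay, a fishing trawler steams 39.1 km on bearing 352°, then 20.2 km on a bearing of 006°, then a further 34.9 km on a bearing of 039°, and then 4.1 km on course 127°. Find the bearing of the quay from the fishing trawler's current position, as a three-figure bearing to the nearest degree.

Leg 1 (352°, 39.1 km): east 39.1 sin 352° = -5.44, north 39.1 cos 352° = 38.72
Leg 2 (006°, 20.2 km): east 20.2 sin 6° = 2.11, north 20.2 cos 6° = 20.09
Leg 3 (039°, 34.9 km): east 34.9 sin 39° = 21.96, north 34.9 cos 39° = 27.12
Leg 4 (127°, 4.1 km): east 4.1 sin 127° = 3.27, north 4.1 cos 127° = -2.47
Net displacement: 21.91 east, 83.46 north. Direction back to start is (-21.91, -83.46): bearing = atan2(-21.91, -83.46) mod 360° = 194.71° ≈ 195°.

195°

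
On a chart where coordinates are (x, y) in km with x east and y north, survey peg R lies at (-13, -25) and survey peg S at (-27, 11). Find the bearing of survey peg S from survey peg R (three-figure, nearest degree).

339°

Δeast = -27 − -13 = -14.00; Δnorth = 11 − -25 = 36.00.
Bearing = atan2(Δeast, Δnorth) mod 360° = 338.75° ≈ 339°.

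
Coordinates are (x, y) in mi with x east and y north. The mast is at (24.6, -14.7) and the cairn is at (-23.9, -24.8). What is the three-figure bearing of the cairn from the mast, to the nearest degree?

258°

Δeast = -23.9 − 24.6 = -48.50; Δnorth = -24.8 − -14.7 = -10.10.
Bearing = atan2(Δeast, Δnorth) mod 360° = 258.24° ≈ 258°.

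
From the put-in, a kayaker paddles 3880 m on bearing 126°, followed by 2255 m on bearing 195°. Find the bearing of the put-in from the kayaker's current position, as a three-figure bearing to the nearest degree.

330°

Leg 1 (126°, 3880 m): east 3880 sin 126° = 3138.99, north 3880 cos 126° = -2280.61
Leg 2 (195°, 2255 m): east 2255 sin 195° = -583.64, north 2255 cos 195° = -2178.16
Net displacement: 2555.35 east, -4458.77 north. Direction back to start is (-2555.35, 4458.77): bearing = atan2(-2555.35, 4458.77) mod 360° = 330.18° ≈ 330°.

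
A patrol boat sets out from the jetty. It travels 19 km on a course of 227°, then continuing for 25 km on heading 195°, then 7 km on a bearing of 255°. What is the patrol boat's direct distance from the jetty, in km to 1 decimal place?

Leg 1 (227°, 19 km): east 19 sin 227° = -13.90, north 19 cos 227° = -12.96
Leg 2 (195°, 25 km): east 25 sin 195° = -6.47, north 25 cos 195° = -24.15
Leg 3 (255°, 7 km): east 7 sin 255° = -6.76, north 7 cos 255° = -1.81
Net: -27.13 east, -38.92 north. Distance = √((-27.13)² + (-38.92)²) = 47.440 km.

47.4 km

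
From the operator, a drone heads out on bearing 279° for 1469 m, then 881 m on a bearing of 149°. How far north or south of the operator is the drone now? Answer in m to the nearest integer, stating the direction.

525 m south

Leg 1 (279°, 1469 m): east 1469 sin 279° = -1450.91, north 1469 cos 279° = 229.80
Leg 2 (149°, 881 m): east 881 sin 149° = 453.75, north 881 cos 149° = -755.16
Net north component: -525.36 m.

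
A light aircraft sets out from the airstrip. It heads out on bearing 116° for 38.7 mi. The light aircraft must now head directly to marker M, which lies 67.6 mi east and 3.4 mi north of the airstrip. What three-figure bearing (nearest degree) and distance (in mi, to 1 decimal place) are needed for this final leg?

058°, 38.6 mi

Leg 1 (116°, 38.7 mi): east 38.7 sin 116° = 34.78, north 38.7 cos 116° = -16.96
Current position: (34.78, -16.96). Target: (67.6, 3.4). Remaining: Δeast = 32.82, Δnorth = 20.36.
Bearing = atan2(32.82, 20.36) mod 360° = 58.18°; distance = √((32.82)² + (20.36)²) = 38.622 mi.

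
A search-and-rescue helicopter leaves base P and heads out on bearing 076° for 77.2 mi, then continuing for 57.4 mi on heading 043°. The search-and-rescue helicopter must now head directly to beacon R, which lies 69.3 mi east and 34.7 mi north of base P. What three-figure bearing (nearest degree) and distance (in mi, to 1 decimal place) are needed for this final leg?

240°, 51.7 mi

Leg 1 (076°, 77.2 mi): east 77.2 sin 76° = 74.91, north 77.2 cos 76° = 18.68
Leg 2 (043°, 57.4 mi): east 57.4 sin 43° = 39.15, north 57.4 cos 43° = 41.98
Current position: (114.05, 60.66). Target: (69.3, 34.7). Remaining: Δeast = -44.75, Δnorth = -25.96.
Bearing = atan2(-44.75, -25.96) mod 360° = 239.89°; distance = √((-44.75)² + (-25.96)²) = 51.736 mi.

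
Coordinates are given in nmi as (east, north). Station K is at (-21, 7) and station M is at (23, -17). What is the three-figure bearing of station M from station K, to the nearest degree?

119°

Δeast = 23 − -21 = 44.00; Δnorth = -17 − 7 = -24.00.
Bearing = atan2(Δeast, Δnorth) mod 360° = 118.61° ≈ 119°.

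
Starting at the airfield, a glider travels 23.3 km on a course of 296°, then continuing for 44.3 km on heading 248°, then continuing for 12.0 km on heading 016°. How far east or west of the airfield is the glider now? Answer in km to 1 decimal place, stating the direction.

58.7 km west

Leg 1 (296°, 23.3 km): east 23.3 sin 296° = -20.94, north 23.3 cos 296° = 10.21
Leg 2 (248°, 44.3 km): east 44.3 sin 248° = -41.07, north 44.3 cos 248° = -16.60
Leg 3 (016°, 12.0 km): east 12.0 sin 16° = 3.31, north 12.0 cos 16° = 11.54
Net east component: -58.71 km.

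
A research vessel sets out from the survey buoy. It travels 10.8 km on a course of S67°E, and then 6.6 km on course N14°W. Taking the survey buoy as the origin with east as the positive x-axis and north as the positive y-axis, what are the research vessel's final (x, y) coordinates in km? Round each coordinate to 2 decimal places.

(8.34, 2.18)

Leg 1 (S67°E, 10.8 km): east 10.8 sin 113° = 9.94, north 10.8 cos 113° = -4.22
Leg 2 (N14°W, 6.6 km): east 6.6 sin 346° = -1.60, north 6.6 cos 346° = 6.40
Summing: 8.34 km east, 2.18 km north → (8.34, 2.18).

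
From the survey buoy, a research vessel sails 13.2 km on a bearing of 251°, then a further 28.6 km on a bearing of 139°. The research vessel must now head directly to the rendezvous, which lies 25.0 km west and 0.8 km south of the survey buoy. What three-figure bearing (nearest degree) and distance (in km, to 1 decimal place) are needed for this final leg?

309°, 40.1 km

Leg 1 (251°, 13.2 km): east 13.2 sin 251° = -12.48, north 13.2 cos 251° = -4.30
Leg 2 (139°, 28.6 km): east 28.6 sin 139° = 18.76, north 28.6 cos 139° = -21.58
Current position: (6.28, -25.88). Target: (-25.0, -0.8). Remaining: Δeast = -31.28, Δnorth = 25.08.
Bearing = atan2(-31.28, 25.08) mod 360° = 308.72°; distance = √((-31.28)² + (25.08)²) = 40.096 km.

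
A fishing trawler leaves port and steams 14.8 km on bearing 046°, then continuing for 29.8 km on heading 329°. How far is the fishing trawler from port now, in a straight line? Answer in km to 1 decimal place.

Leg 1 (046°, 14.8 km): east 14.8 sin 46° = 10.65, north 14.8 cos 46° = 10.28
Leg 2 (329°, 29.8 km): east 29.8 sin 329° = -15.35, north 29.8 cos 329° = 25.54
Net: -4.70 east, 35.82 north. Distance = √((-4.70)² + (35.82)²) = 36.132 km.

36.1 km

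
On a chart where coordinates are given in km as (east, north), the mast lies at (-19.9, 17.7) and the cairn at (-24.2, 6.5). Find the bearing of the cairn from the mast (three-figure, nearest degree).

201°

Δeast = -24.2 − -19.9 = -4.30; Δnorth = 6.5 − 17.7 = -11.20.
Bearing = atan2(Δeast, Δnorth) mod 360° = 201.00° ≈ 201°.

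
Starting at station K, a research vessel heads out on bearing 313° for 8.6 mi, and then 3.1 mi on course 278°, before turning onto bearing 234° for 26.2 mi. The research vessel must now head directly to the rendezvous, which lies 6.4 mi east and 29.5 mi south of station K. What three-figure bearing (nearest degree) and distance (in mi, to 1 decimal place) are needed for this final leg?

119°, 42.2 mi

Leg 1 (313°, 8.6 mi): east 8.6 sin 313° = -6.29, north 8.6 cos 313° = 5.87
Leg 2 (278°, 3.1 mi): east 3.1 sin 278° = -3.07, north 3.1 cos 278° = 0.43
Leg 3 (234°, 26.2 mi): east 26.2 sin 234° = -21.20, north 26.2 cos 234° = -15.40
Current position: (-30.56, -9.10). Target: (6.4, -29.5). Remaining: Δeast = 36.96, Δnorth = -20.40.
Bearing = atan2(36.96, -20.40) mod 360° = 118.90°; distance = √((36.96)² + (-20.40)²) = 42.211 mi.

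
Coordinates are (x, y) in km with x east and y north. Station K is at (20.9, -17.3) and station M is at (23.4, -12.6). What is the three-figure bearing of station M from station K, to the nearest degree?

028°

Δeast = 23.4 − 20.9 = 2.50; Δnorth = -12.6 − -17.3 = 4.70.
Bearing = atan2(Δeast, Δnorth) mod 360° = 28.01° ≈ 028°.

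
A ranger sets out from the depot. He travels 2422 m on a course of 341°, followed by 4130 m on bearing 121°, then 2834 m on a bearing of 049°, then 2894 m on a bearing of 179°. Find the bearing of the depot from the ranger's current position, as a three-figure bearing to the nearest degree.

Leg 1 (341°, 2422 m): east 2422 sin 341° = -788.53, north 2422 cos 341° = 2290.05
Leg 2 (121°, 4130 m): east 4130 sin 121° = 3540.10, north 4130 cos 121° = -2127.11
Leg 3 (049°, 2834 m): east 2834 sin 49° = 2138.85, north 2834 cos 49° = 1859.27
Leg 4 (179°, 2894 m): east 2894 sin 179° = 50.51, north 2894 cos 179° = -2893.56
Net displacement: 4940.93 east, -871.35 north. Direction back to start is (-4940.93, 871.35): bearing = atan2(-4940.93, 871.35) mod 360° = 280.00° ≈ 280°.

280°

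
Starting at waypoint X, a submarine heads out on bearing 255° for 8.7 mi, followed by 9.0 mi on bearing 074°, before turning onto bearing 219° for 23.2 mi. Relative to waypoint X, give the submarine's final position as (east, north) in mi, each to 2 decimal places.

(-14.35, -17.80)

Leg 1 (255°, 8.7 mi): east 8.7 sin 255° = -8.40, north 8.7 cos 255° = -2.25
Leg 2 (074°, 9.0 mi): east 9.0 sin 74° = 8.65, north 9.0 cos 74° = 2.48
Leg 3 (219°, 23.2 mi): east 23.2 sin 219° = -14.60, north 23.2 cos 219° = -18.03
Summing: -14.35 mi east, -17.80 mi north → (-14.35, -17.80).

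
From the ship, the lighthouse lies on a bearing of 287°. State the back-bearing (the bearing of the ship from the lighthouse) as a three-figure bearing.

Back-bearing = 287° − 180° = 107°.

107°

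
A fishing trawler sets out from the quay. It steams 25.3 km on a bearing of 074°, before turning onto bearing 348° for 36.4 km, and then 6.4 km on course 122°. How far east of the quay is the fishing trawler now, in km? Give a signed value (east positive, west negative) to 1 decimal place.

22.2 km

Leg 1 (074°, 25.3 km): east 25.3 sin 74° = 24.32, north 25.3 cos 74° = 6.97
Leg 2 (348°, 36.4 km): east 36.4 sin 348° = -7.57, north 36.4 cos 348° = 35.60
Leg 3 (122°, 6.4 km): east 6.4 sin 122° = 5.43, north 6.4 cos 122° = -3.39
Net east component: 22.18 km.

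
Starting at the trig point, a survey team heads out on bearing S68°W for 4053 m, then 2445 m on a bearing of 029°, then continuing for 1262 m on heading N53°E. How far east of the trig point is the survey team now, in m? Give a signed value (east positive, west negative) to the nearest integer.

Leg 1 (S68°W, 4053 m): east 4053 sin 248° = -3757.88, north 4053 cos 248° = -1518.28
Leg 2 (029°, 2445 m): east 2445 sin 29° = 1185.36, north 2445 cos 29° = 2138.45
Leg 3 (N53°E, 1262 m): east 1262 sin 53° = 1007.88, north 1262 cos 53° = 759.49
Net east component: -1564.64 m.

-1565 m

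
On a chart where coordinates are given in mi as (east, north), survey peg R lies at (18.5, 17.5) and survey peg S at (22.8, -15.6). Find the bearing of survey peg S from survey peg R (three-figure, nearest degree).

Δeast = 22.8 − 18.5 = 4.30; Δnorth = -15.6 − 17.5 = -33.10.
Bearing = atan2(Δeast, Δnorth) mod 360° = 172.60° ≈ 173°.

173°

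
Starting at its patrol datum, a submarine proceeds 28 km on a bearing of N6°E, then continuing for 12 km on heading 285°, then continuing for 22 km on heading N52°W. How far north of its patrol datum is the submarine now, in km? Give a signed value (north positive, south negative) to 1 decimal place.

44.5 km

Leg 1 (N6°E, 28 km): east 28 sin 6° = 2.93, north 28 cos 6° = 27.85
Leg 2 (285°, 12 km): east 12 sin 285° = -11.59, north 12 cos 285° = 3.11
Leg 3 (N52°W, 22 km): east 22 sin 308° = -17.34, north 22 cos 308° = 13.54
Net north component: 44.50 km.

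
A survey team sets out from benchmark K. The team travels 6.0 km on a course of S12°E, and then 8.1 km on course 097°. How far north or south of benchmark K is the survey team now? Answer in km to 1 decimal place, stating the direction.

6.9 km south

Leg 1 (S12°E, 6.0 km): east 6.0 sin 168° = 1.25, north 6.0 cos 168° = -5.87
Leg 2 (097°, 8.1 km): east 8.1 sin 97° = 8.04, north 8.1 cos 97° = -0.99
Net north component: -6.86 km.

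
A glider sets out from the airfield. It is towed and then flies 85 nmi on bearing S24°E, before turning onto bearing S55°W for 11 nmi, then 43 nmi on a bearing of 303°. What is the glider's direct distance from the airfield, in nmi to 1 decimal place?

61.4 nmi

Leg 1 (S24°E, 85 nmi): east 85 sin 156° = 34.57, north 85 cos 156° = -77.65
Leg 2 (S55°W, 11 nmi): east 11 sin 235° = -9.01, north 11 cos 235° = -6.31
Leg 3 (303°, 43 nmi): east 43 sin 303° = -36.06, north 43 cos 303° = 23.42
Net: -10.50 east, -60.54 north. Distance = √((-10.50)² + (-60.54)²) = 61.445 nmi.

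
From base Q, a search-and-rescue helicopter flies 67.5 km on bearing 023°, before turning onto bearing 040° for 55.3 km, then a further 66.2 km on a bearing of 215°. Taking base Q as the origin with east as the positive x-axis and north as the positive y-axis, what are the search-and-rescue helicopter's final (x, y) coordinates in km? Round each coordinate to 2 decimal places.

Leg 1 (023°, 67.5 km): east 67.5 sin 23° = 26.37, north 67.5 cos 23° = 62.13
Leg 2 (040°, 55.3 km): east 55.3 sin 40° = 35.55, north 55.3 cos 40° = 42.36
Leg 3 (215°, 66.2 km): east 66.2 sin 215° = -37.97, north 66.2 cos 215° = -54.23
Summing: 23.95 km east, 50.27 km north → (23.95, 50.27).

(23.95, 50.27)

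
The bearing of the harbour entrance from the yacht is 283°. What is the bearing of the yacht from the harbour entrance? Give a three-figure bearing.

103°

Back-bearing = 283° − 180° = 103°.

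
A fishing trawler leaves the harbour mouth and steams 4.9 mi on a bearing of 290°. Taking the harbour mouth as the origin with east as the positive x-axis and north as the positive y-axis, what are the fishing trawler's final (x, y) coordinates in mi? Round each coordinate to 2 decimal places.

Leg 1 (290°, 4.9 mi): east 4.9 sin 290° = -4.60, north 4.9 cos 290° = 1.68
Summing: -4.60 mi east, 1.68 mi north → (-4.60, 1.68).

(-4.60, 1.68)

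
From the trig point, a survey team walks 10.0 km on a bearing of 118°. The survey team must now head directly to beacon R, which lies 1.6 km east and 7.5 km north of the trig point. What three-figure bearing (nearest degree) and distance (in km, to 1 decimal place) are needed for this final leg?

329°, 14.2 km

Leg 1 (118°, 10.0 km): east 10.0 sin 118° = 8.83, north 10.0 cos 118° = -4.69
Current position: (8.83, -4.69). Target: (1.6, 7.5). Remaining: Δeast = -7.23, Δnorth = 12.19.
Bearing = atan2(-7.23, 12.19) mod 360° = 329.34°; distance = √((-7.23)² + (12.19)²) = 14.177 km.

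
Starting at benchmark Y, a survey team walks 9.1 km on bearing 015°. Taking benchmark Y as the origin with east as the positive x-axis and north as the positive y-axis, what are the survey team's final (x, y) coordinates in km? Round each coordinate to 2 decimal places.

Leg 1 (015°, 9.1 km): east 9.1 sin 15° = 2.36, north 9.1 cos 15° = 8.79
Summing: 2.36 km east, 8.79 km north → (2.36, 8.79).

(2.36, 8.79)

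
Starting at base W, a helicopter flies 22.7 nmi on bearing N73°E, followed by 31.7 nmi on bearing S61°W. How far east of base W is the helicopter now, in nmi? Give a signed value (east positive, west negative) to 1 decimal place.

Leg 1 (N73°E, 22.7 nmi): east 22.7 sin 73° = 21.71, north 22.7 cos 73° = 6.64
Leg 2 (S61°W, 31.7 nmi): east 31.7 sin 241° = -27.73, north 31.7 cos 241° = -15.37
Net east component: -6.02 nmi.

-6.0 nmi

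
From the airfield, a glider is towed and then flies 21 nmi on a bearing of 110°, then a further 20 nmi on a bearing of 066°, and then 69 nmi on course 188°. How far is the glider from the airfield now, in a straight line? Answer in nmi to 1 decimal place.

Leg 1 (110°, 21 nmi): east 21 sin 110° = 19.73, north 21 cos 110° = -7.18
Leg 2 (066°, 20 nmi): east 20 sin 66° = 18.27, north 20 cos 66° = 8.13
Leg 3 (188°, 69 nmi): east 69 sin 188° = -9.60, north 69 cos 188° = -68.33
Net: 28.40 east, -67.38 north. Distance = √((28.40)² + (-67.38)²) = 73.118 nmi.

73.1 nmi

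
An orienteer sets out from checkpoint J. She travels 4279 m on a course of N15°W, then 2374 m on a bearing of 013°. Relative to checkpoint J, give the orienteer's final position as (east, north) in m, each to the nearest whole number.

Leg 1 (N15°W, 4279 m): east 4279 sin 345° = -1107.49, north 4279 cos 345° = 4133.20
Leg 2 (013°, 2374 m): east 2374 sin 13° = 534.03, north 2374 cos 13° = 2313.15
Summing: -573.45 m east, 6446.35 m north → (-573, 6446).

(-573, 6446)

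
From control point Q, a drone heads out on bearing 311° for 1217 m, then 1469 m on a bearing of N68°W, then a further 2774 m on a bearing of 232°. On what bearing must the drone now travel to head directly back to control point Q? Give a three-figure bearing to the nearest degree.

Leg 1 (311°, 1217 m): east 1217 sin 311° = -918.48, north 1217 cos 311° = 798.42
Leg 2 (N68°W, 1469 m): east 1469 sin 292° = -1362.03, north 1469 cos 292° = 550.30
Leg 3 (232°, 2774 m): east 2774 sin 232° = -2185.94, north 2774 cos 232° = -1707.84
Net displacement: -4466.46 east, -359.12 north. Direction back to start is (4466.46, 359.12): bearing = atan2(4466.46, 359.12) mod 360° = 85.40° ≈ 085°.

085°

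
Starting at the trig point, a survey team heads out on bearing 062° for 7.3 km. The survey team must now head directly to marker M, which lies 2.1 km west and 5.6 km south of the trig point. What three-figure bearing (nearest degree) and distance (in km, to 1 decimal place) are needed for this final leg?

Leg 1 (062°, 7.3 km): east 7.3 sin 62° = 6.45, north 7.3 cos 62° = 3.43
Current position: (6.45, 3.43). Target: (-2.1, -5.6). Remaining: Δeast = -8.55, Δnorth = -9.03.
Bearing = atan2(-8.55, -9.03) mod 360° = 223.43°; distance = √((-8.55)² + (-9.03)²) = 12.430 km.

223°, 12.4 km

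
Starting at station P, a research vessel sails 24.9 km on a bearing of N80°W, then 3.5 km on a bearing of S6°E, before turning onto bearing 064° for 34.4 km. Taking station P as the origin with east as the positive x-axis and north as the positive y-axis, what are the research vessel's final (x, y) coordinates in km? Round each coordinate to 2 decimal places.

Leg 1 (N80°W, 24.9 km): east 24.9 sin 280° = -24.52, north 24.9 cos 280° = 4.32
Leg 2 (S6°E, 3.5 km): east 3.5 sin 174° = 0.37, north 3.5 cos 174° = -3.48
Leg 3 (064°, 34.4 km): east 34.4 sin 64° = 30.92, north 34.4 cos 64° = 15.08
Summing: 6.76 km east, 15.92 km north → (6.76, 15.92).

(6.76, 15.92)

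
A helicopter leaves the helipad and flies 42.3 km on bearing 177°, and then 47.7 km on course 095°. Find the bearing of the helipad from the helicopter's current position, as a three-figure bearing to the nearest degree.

313°

Leg 1 (177°, 42.3 km): east 42.3 sin 177° = 2.21, north 42.3 cos 177° = -42.24
Leg 2 (095°, 47.7 km): east 47.7 sin 95° = 47.52, north 47.7 cos 95° = -4.16
Net displacement: 49.73 east, -46.40 north. Direction back to start is (-49.73, 46.40): bearing = atan2(-49.73, 46.40) mod 360° = 313.01° ≈ 313°.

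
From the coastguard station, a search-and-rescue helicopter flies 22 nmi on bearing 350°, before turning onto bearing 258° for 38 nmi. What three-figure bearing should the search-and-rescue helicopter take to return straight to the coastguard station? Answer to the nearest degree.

Leg 1 (350°, 22 nmi): east 22 sin 350° = -3.82, north 22 cos 350° = 21.67
Leg 2 (258°, 38 nmi): east 38 sin 258° = -37.17, north 38 cos 258° = -7.90
Net displacement: -40.99 east, 13.77 north. Direction back to start is (40.99, -13.77): bearing = atan2(40.99, -13.77) mod 360° = 108.56° ≈ 109°.

109°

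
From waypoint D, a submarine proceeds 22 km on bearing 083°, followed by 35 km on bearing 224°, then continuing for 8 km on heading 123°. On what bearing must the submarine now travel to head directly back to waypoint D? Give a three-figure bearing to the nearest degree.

351°

Leg 1 (083°, 22 km): east 22 sin 83° = 21.84, north 22 cos 83° = 2.68
Leg 2 (224°, 35 km): east 35 sin 224° = -24.31, north 35 cos 224° = -25.18
Leg 3 (123°, 8 km): east 8 sin 123° = 6.71, north 8 cos 123° = -4.36
Net displacement: 4.23 east, -26.85 north. Direction back to start is (-4.23, 26.85): bearing = atan2(-4.23, 26.85) mod 360° = 351.04° ≈ 351°.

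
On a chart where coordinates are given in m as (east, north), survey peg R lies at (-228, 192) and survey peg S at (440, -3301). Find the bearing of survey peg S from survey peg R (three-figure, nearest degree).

169°

Δeast = 440 − -228 = 668.00; Δnorth = -3301 − 192 = -3493.00.
Bearing = atan2(Δeast, Δnorth) mod 360° = 169.17° ≈ 169°.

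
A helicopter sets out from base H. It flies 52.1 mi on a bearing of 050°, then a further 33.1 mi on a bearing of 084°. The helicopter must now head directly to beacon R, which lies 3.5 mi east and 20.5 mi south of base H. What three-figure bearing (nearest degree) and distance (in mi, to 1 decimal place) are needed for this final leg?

230°, 90.0 mi

Leg 1 (050°, 52.1 mi): east 52.1 sin 50° = 39.91, north 52.1 cos 50° = 33.49
Leg 2 (084°, 33.1 mi): east 33.1 sin 84° = 32.92, north 33.1 cos 84° = 3.46
Current position: (72.83, 36.95). Target: (3.5, -20.5). Remaining: Δeast = -69.33, Δnorth = -57.45.
Bearing = atan2(-69.33, -57.45) mod 360° = 230.35°; distance = √((-69.33)² + (-57.45)²) = 90.039 mi.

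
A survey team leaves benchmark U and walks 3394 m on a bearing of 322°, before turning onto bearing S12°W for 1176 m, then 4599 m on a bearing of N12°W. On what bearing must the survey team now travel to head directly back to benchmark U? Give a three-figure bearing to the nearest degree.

Leg 1 (322°, 3394 m): east 3394 sin 322° = -2089.56, north 3394 cos 322° = 2674.51
Leg 2 (S12°W, 1176 m): east 1176 sin 192° = -244.50, north 1176 cos 192° = -1150.30
Leg 3 (N12°W, 4599 m): east 4599 sin 348° = -956.19, north 4599 cos 348° = 4498.50
Net displacement: -3290.25 east, 6022.71 north. Direction back to start is (3290.25, -6022.71): bearing = atan2(3290.25, -6022.71) mod 360° = 151.35° ≈ 151°.

151°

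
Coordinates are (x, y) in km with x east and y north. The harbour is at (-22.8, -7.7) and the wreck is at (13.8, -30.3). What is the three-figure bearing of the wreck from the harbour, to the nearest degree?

Δeast = 13.8 − -22.8 = 36.60; Δnorth = -30.3 − -7.7 = -22.60.
Bearing = atan2(Δeast, Δnorth) mod 360° = 121.69° ≈ 122°.

122°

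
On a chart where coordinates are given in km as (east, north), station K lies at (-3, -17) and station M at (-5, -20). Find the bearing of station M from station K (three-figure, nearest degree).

214°

Δeast = -5 − -3 = -2.00; Δnorth = -20 − -17 = -3.00.
Bearing = atan2(Δeast, Δnorth) mod 360° = 213.69° ≈ 214°.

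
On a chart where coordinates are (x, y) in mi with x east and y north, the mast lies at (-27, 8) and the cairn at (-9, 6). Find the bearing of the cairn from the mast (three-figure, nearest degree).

096°

Δeast = -9 − -27 = 18.00; Δnorth = 6 − 8 = -2.00.
Bearing = atan2(Δeast, Δnorth) mod 360° = 96.34° ≈ 096°.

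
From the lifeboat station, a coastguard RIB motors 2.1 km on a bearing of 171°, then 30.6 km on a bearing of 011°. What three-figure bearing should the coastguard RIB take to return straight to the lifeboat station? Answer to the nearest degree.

Leg 1 (171°, 2.1 km): east 2.1 sin 171° = 0.33, north 2.1 cos 171° = -2.07
Leg 2 (011°, 30.6 km): east 30.6 sin 11° = 5.84, north 30.6 cos 11° = 30.04
Net displacement: 6.17 east, 27.96 north. Direction back to start is (-6.17, -27.96): bearing = atan2(-6.17, -27.96) mod 360° = 192.44° ≈ 192°.

192°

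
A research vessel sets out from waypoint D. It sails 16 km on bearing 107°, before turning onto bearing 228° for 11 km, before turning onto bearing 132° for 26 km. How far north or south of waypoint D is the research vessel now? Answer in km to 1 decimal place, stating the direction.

Leg 1 (107°, 16 km): east 16 sin 107° = 15.30, north 16 cos 107° = -4.68
Leg 2 (228°, 11 km): east 11 sin 228° = -8.17, north 11 cos 228° = -7.36
Leg 3 (132°, 26 km): east 26 sin 132° = 19.32, north 26 cos 132° = -17.40
Net north component: -29.44 km.

29.4 km south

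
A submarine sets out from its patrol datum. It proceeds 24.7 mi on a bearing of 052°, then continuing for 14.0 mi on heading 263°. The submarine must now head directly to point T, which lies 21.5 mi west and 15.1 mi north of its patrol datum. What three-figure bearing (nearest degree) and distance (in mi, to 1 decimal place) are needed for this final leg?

Leg 1 (052°, 24.7 mi): east 24.7 sin 52° = 19.46, north 24.7 cos 52° = 15.21
Leg 2 (263°, 14.0 mi): east 14.0 sin 263° = -13.90, north 14.0 cos 263° = -1.71
Current position: (5.57, 13.50). Target: (-21.5, 15.1). Remaining: Δeast = -27.07, Δnorth = 1.60.
Bearing = atan2(-27.07, 1.60) mod 360° = 273.38°; distance = √((-27.07)² + (1.60)²) = 27.115 mi.

273°, 27.1 mi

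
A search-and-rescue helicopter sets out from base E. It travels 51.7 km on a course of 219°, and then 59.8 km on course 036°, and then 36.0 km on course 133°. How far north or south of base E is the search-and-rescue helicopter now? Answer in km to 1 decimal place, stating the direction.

16.4 km south

Leg 1 (219°, 51.7 km): east 51.7 sin 219° = -32.54, north 51.7 cos 219° = -40.18
Leg 2 (036°, 59.8 km): east 59.8 sin 36° = 35.15, north 59.8 cos 36° = 48.38
Leg 3 (133°, 36.0 km): east 36.0 sin 133° = 26.33, north 36.0 cos 133° = -24.55
Net north component: -16.35 km.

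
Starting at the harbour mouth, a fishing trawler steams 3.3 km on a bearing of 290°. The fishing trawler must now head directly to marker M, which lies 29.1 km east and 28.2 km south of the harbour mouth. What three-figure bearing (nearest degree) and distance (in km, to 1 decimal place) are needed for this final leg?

Leg 1 (290°, 3.3 km): east 3.3 sin 290° = -3.10, north 3.3 cos 290° = 1.13
Current position: (-3.10, 1.13). Target: (29.1, -28.2). Remaining: Δeast = 32.20, Δnorth = -29.33.
Bearing = atan2(32.20, -29.33) mod 360° = 132.33°; distance = √((32.20)² + (-29.33)²) = 43.555 km.

132°, 43.6 km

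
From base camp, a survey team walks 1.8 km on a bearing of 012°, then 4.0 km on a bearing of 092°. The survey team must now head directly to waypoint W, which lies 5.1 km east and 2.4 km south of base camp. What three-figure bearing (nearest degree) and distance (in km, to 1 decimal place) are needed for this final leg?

Leg 1 (012°, 1.8 km): east 1.8 sin 12° = 0.37, north 1.8 cos 12° = 1.76
Leg 2 (092°, 4.0 km): east 4.0 sin 92° = 4.00, north 4.0 cos 92° = -0.14
Current position: (4.37, 1.62). Target: (5.1, -2.4). Remaining: Δeast = 0.73, Δnorth = -4.02.
Bearing = atan2(0.73, -4.02) mod 360° = 169.74°; distance = √((0.73)² + (-4.02)²) = 4.086 km.

170°, 4.1 km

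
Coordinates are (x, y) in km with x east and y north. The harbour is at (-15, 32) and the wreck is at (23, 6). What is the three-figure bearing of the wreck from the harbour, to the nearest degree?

Δeast = 23 − -15 = 38.00; Δnorth = 6 − 32 = -26.00.
Bearing = atan2(Δeast, Δnorth) mod 360° = 124.38° ≈ 124°.

124°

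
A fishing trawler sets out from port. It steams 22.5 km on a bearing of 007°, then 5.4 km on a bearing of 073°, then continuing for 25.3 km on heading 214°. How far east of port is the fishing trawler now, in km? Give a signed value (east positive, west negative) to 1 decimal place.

-6.2 km

Leg 1 (007°, 22.5 km): east 22.5 sin 7° = 2.74, north 22.5 cos 7° = 22.33
Leg 2 (073°, 5.4 km): east 5.4 sin 73° = 5.16, north 5.4 cos 73° = 1.58
Leg 3 (214°, 25.3 km): east 25.3 sin 214° = -14.15, north 25.3 cos 214° = -20.97
Net east component: -6.24 km.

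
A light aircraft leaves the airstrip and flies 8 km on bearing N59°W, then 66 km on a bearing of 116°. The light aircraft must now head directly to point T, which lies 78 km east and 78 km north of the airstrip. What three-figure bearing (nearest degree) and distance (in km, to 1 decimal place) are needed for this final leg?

014°, 105.9 km

Leg 1 (N59°W, 8 km): east 8 sin 301° = -6.86, north 8 cos 301° = 4.12
Leg 2 (116°, 66 km): east 66 sin 116° = 59.32, north 66 cos 116° = -28.93
Current position: (52.46, -24.81). Target: (78, 78). Remaining: Δeast = 25.54, Δnorth = 102.81.
Bearing = atan2(25.54, 102.81) mod 360° = 13.95°; distance = √((25.54)² + (102.81)²) = 105.936 km.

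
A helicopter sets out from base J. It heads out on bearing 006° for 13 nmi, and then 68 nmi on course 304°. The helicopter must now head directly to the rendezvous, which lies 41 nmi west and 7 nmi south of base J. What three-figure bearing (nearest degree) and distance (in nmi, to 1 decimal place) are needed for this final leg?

Leg 1 (006°, 13 nmi): east 13 sin 6° = 1.36, north 13 cos 6° = 12.93
Leg 2 (304°, 68 nmi): east 68 sin 304° = -56.37, north 68 cos 304° = 38.03
Current position: (-55.02, 50.95). Target: (-41, -7). Remaining: Δeast = 14.02, Δnorth = -57.95.
Bearing = atan2(14.02, -57.95) mod 360° = 166.40°; distance = √((14.02)² + (-57.95)²) = 59.625 nmi.

166°, 59.6 nmi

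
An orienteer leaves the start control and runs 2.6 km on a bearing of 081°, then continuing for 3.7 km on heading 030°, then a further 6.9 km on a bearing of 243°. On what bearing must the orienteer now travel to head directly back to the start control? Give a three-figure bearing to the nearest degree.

Leg 1 (081°, 2.6 km): east 2.6 sin 81° = 2.57, north 2.6 cos 81° = 0.41
Leg 2 (030°, 3.7 km): east 3.7 sin 30° = 1.85, north 3.7 cos 30° = 3.20
Leg 3 (243°, 6.9 km): east 6.9 sin 243° = -6.15, north 6.9 cos 243° = -3.13
Net displacement: -1.73 east, 0.48 north. Direction back to start is (1.73, -0.48): bearing = atan2(1.73, -0.48) mod 360° = 105.46° ≈ 105°.

105°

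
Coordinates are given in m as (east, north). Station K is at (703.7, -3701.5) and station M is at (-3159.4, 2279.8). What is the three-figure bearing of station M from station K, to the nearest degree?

327°

Δeast = -3159.4 − 703.7 = -3863.10; Δnorth = 2279.8 − -3701.5 = 5981.30.
Bearing = atan2(Δeast, Δnorth) mod 360° = 327.14° ≈ 327°.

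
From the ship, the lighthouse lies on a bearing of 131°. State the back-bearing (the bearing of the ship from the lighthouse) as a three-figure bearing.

Back-bearing = 131° + 180° = 311°.

311°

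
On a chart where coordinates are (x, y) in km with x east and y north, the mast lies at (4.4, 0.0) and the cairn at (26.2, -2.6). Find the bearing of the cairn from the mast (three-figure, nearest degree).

097°

Δeast = 26.2 − 4.4 = 21.80; Δnorth = -2.6 − 0.0 = -2.60.
Bearing = atan2(Δeast, Δnorth) mod 360° = 96.80° ≈ 097°.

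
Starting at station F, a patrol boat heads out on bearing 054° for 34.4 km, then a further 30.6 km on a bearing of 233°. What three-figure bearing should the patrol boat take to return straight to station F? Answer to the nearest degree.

242°

Leg 1 (054°, 34.4 km): east 34.4 sin 54° = 27.83, north 34.4 cos 54° = 20.22
Leg 2 (233°, 30.6 km): east 30.6 sin 233° = -24.44, north 30.6 cos 233° = -18.42
Net displacement: 3.39 east, 1.80 north. Direction back to start is (-3.39, -1.80): bearing = atan2(-3.39, -1.80) mod 360° = 241.99° ≈ 242°.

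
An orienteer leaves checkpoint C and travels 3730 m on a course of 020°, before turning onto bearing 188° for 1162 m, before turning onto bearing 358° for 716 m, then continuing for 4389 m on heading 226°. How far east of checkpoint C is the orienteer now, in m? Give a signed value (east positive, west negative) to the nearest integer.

-2068 m

Leg 1 (020°, 3730 m): east 3730 sin 20° = 1275.74, north 3730 cos 20° = 3505.05
Leg 2 (188°, 1162 m): east 1162 sin 188° = -161.72, north 1162 cos 188° = -1150.69
Leg 3 (358°, 716 m): east 716 sin 358° = -24.99, north 716 cos 358° = 715.56
Leg 4 (226°, 4389 m): east 4389 sin 226° = -3157.18, north 4389 cos 226° = -3048.86
Net east component: -2068.15 m.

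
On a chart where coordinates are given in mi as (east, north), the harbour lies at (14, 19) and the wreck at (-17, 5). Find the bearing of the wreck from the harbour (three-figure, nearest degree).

246°

Δeast = -17 − 14 = -31.00; Δnorth = 5 − 19 = -14.00.
Bearing = atan2(Δeast, Δnorth) mod 360° = 245.70° ≈ 246°.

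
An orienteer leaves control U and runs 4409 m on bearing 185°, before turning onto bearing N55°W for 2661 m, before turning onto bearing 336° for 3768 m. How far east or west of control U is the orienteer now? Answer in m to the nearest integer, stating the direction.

4097 m west

Leg 1 (185°, 4409 m): east 4409 sin 185° = -384.27, north 4409 cos 185° = -4392.22
Leg 2 (N55°W, 2661 m): east 2661 sin 305° = -2179.76, north 2661 cos 305° = 1526.29
Leg 3 (336°, 3768 m): east 3768 sin 336° = -1532.58, north 3768 cos 336° = 3442.24
Net east component: -4096.62 m.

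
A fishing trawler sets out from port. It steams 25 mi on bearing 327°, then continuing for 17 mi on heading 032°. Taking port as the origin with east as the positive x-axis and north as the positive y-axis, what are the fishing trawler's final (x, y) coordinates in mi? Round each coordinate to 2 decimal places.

(-4.61, 35.38)

Leg 1 (327°, 25 mi): east 25 sin 327° = -13.62, north 25 cos 327° = 20.97
Leg 2 (032°, 17 mi): east 17 sin 32° = 9.01, north 17 cos 32° = 14.42
Summing: -4.61 mi east, 35.38 mi north → (-4.61, 35.38).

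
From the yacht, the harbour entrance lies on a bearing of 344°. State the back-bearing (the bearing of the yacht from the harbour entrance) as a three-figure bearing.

164°

Back-bearing = 344° − 180° = 164°.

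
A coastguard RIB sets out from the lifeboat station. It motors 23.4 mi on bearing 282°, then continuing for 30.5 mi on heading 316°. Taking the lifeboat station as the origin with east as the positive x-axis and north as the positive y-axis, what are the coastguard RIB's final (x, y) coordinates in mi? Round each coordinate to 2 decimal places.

Leg 1 (282°, 23.4 mi): east 23.4 sin 282° = -22.89, north 23.4 cos 282° = 4.87
Leg 2 (316°, 30.5 mi): east 30.5 sin 316° = -21.19, north 30.5 cos 316° = 21.94
Summing: -44.08 mi east, 26.80 mi north → (-44.08, 26.80).

(-44.08, 26.80)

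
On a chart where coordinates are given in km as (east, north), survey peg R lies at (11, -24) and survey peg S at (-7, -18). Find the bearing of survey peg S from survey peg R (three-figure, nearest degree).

Δeast = -7 − 11 = -18.00; Δnorth = -18 − -24 = 6.00.
Bearing = atan2(Δeast, Δnorth) mod 360° = 288.43° ≈ 288°.

288°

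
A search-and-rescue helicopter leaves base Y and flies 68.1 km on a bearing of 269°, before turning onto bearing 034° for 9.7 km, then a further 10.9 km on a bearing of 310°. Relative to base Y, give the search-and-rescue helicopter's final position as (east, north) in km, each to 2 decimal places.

(-71.02, 13.86)

Leg 1 (269°, 68.1 km): east 68.1 sin 269° = -68.09, north 68.1 cos 269° = -1.19
Leg 2 (034°, 9.7 km): east 9.7 sin 34° = 5.42, north 9.7 cos 34° = 8.04
Leg 3 (310°, 10.9 km): east 10.9 sin 310° = -8.35, north 10.9 cos 310° = 7.01
Summing: -71.02 km east, 13.86 km north → (-71.02, 13.86).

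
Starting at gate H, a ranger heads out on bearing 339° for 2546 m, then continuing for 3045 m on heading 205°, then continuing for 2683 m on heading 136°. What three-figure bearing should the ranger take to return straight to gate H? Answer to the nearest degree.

Leg 1 (339°, 2546 m): east 2546 sin 339° = -912.40, north 2546 cos 339° = 2376.90
Leg 2 (205°, 3045 m): east 3045 sin 205° = -1286.87, north 3045 cos 205° = -2759.71
Leg 3 (136°, 2683 m): east 2683 sin 136° = 1863.77, north 2683 cos 136° = -1929.99
Net displacement: -335.51 east, -2312.80 north. Direction back to start is (335.51, 2312.80): bearing = atan2(335.51, 2312.80) mod 360° = 8.25° ≈ 008°.

008°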